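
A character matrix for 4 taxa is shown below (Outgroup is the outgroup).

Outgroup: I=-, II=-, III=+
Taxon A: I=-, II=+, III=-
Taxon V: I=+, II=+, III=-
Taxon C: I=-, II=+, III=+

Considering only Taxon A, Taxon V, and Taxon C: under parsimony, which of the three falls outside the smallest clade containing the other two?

Taxon C

Character polarity is set by the outgroup: the derived state is whichever differs from the outgroup's state, so for III the derived state is '-', and for the remaining characters it is '+'.
I (derived state '+') is unique to Taxon V (autapomorphy; uninformative for grouping).
II (derived state '+') is shared by all ingroup taxa — unites the whole ingroup.
Only Taxon A and Taxon V show the derived state '-' for III, supporting them as a clade.
Most parsimonious ingroup topology: ((Taxon A,Taxon V),Taxon C).
Taxon V and Taxon A share a more recent common ancestor with each other than either does with Taxon C, so Taxon C is the least closely related of the three.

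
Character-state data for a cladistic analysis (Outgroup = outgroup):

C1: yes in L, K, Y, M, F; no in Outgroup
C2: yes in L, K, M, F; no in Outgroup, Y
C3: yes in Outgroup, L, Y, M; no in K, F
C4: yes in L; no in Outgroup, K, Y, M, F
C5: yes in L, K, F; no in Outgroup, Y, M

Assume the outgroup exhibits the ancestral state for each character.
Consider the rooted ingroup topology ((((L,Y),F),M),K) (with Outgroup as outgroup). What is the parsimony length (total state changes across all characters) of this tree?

9

Map each character onto ((((L,Y),F),M),K) (rooted by Outgroup) and count the minimum state changes it requires (Fitch parsimony):
C1: 1; C2: 2; C3: 2; C4: 1; C5: 3.
Total tree length = 9.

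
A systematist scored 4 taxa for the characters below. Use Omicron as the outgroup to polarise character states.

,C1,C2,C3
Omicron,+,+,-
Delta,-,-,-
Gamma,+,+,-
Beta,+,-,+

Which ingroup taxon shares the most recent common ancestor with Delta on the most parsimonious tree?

Character polarity is set by the outgroup: the derived state is whichever differs from the outgroup's state, so for C1, C2 the derived state is '-', and for the remaining characters it is '+'.
C1: derived state '-' in Delta only — an autapomorphy, so it tells us nothing about relationships among taxa.
C2 (derived state '-') is shared by Beta and Delta — a synapomorphy uniting that clade.
C3: derived state '+' in Beta only — an autapomorphy, so it tells us nothing about relationships among taxa.
Most parsimonious ingroup topology: ((Delta,Beta),Gamma).
Delta and Beta form a cherry on this tree, so they are sister taxa.

Beta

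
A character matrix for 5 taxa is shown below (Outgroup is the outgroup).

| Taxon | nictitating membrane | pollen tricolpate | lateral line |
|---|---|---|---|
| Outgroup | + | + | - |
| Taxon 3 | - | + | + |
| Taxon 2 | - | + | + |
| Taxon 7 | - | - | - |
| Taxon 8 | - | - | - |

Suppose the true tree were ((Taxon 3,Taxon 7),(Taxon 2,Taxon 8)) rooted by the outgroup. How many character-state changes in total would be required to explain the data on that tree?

5

Map each character onto ((Taxon 3,Taxon 7),(Taxon 2,Taxon 8)) (rooted by Outgroup) and count the minimum state changes it requires (Fitch parsimony):
nictitating membrane: 1; pollen tricolpate: 2; lateral line: 2.
Total tree length = 5.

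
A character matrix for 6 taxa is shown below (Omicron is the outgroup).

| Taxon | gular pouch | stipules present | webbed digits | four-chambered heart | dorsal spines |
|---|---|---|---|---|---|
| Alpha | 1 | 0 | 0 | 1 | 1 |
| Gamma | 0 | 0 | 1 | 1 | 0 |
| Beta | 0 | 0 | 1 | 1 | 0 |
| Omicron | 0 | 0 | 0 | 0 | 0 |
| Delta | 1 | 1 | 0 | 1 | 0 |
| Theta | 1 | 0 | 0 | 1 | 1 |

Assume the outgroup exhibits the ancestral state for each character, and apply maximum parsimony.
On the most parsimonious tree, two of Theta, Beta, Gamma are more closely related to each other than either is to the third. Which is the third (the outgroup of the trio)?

Theta

The outgroup has state '0' for every character, so '1' is the derived state throughout.
gular pouch (derived state '1') is shared by Alpha, Delta, and Theta — a synapomorphy uniting that clade.
stipules present: derived state '1' in Delta only — an autapomorphy, so it tells us nothing about relationships among taxa.
webbed digits (derived state '1') is shared by Beta and Gamma — a synapomorphy uniting that clade.
four-chambered heart (derived state '1') is shared by all ingroup taxa — unites the whole ingroup.
dorsal spines (derived state '1') is shared by Alpha and Theta — a synapomorphy uniting that clade.
Most parsimonious ingroup topology: ((Gamma,Beta),(Delta,(Alpha,Theta))).
Beta and Gamma share a more recent common ancestor with each other than either does with Theta, so Theta is the least closely related of the three.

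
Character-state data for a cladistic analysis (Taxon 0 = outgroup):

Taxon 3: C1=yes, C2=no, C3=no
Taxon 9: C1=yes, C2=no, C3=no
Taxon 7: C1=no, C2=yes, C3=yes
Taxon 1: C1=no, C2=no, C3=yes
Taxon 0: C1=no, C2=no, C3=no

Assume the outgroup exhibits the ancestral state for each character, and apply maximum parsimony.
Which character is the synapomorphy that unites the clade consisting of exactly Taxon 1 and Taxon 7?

C3

The outgroup has state 'no' for every character, so 'yes' is the derived state throughout.
C1: derived state 'yes' in Taxon 3 and Taxon 9 only — synapomorphy for {Taxon 3, Taxon 9}.
C2: derived state 'yes' in Taxon 7 only — an autapomorphy, so it tells us nothing about relationships among taxa.
C3: derived state 'yes' in Taxon 1 and Taxon 7 only — synapomorphy for {Taxon 1, Taxon 7}.
Most parsimonious ingroup topology: ((Taxon 3,Taxon 9),(Taxon 1,Taxon 7)).
The clade {Taxon 1, Taxon 7} is supported by C3: its derived state 'yes' occurs in exactly those taxa and in no other taxon (including the outgroup).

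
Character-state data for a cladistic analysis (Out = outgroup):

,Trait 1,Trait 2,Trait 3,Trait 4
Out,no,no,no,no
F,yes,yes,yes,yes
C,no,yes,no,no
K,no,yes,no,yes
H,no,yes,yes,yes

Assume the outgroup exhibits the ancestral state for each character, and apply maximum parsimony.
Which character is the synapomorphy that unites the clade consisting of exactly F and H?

The outgroup has state 'no' for every character, so 'yes' is the derived state throughout.
Trait 1: derived state 'yes' in F only — an autapomorphy, so it tells us nothing about relationships among taxa.
All ingroup taxa share the derived state 'yes' for Trait 2; it defines the ingroup but does not resolve relationships within it.
Trait 3 (derived state 'yes') is shared by F and H — a synapomorphy uniting that clade.
Trait 4 (derived state 'yes') is shared by F, H, and K — a synapomorphy uniting that clade.
Most parsimonious ingroup topology: (((F,H),K),C).
The clade {F, H} is supported by Trait 3: its derived state 'yes' occurs in exactly those taxa and in no other taxon (including the outgroup).

Trait 3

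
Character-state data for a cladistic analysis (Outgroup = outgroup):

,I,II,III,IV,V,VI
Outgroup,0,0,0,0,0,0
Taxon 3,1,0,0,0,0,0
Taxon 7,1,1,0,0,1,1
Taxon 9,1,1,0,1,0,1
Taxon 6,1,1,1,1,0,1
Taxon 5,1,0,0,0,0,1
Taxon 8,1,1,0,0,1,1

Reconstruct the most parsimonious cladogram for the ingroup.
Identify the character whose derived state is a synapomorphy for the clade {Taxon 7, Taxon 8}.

The outgroup has state '0' for every character, so '1' is the derived state throughout.
All ingroup taxa share the derived state '1' for I; it defines the ingroup but does not resolve relationships within it.
II: derived state '1' in Taxon 6, Taxon 7, Taxon 8, and Taxon 9 only — synapomorphy for {Taxon 6, Taxon 7, Taxon 8, Taxon 9}.
III: derived state '1' in Taxon 6 only — an autapomorphy, so it tells us nothing about relationships among taxa.
IV (derived state '1') is shared by Taxon 6 and Taxon 9 — a synapomorphy uniting that clade.
V (derived state '1') is shared by Taxon 7 and Taxon 8 — a synapomorphy uniting that clade.
VI (derived state '1') is shared by Taxon 5, Taxon 6, Taxon 7, Taxon 8, and Taxon 9 — a synapomorphy uniting that clade.
Most parsimonious ingroup topology: (Taxon 3,(((Taxon 7,Taxon 8),(Taxon 9,Taxon 6)),Taxon 5)).
The clade {Taxon 7, Taxon 8} is supported by V: its derived state '1' occurs in exactly those taxa and in no other taxon (including the outgroup).

V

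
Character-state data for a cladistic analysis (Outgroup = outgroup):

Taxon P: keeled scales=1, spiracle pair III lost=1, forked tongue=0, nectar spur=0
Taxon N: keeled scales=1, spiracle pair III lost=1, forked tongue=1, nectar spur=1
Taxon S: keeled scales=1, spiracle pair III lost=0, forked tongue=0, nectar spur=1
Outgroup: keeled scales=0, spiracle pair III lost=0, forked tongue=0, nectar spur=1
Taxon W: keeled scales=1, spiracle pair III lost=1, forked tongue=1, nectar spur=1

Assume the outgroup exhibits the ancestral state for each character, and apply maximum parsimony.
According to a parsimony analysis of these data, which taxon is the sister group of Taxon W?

Character polarity is set by the outgroup: the derived state is whichever differs from the outgroup's state, so for nectar spur the derived state is '0', and for the remaining characters it is '1'.
All ingroup taxa share the derived state '1' for keeled scales; it defines the ingroup but does not resolve relationships within it.
spiracle pair III lost: derived state '1' in Taxon N, Taxon P, and Taxon W only — synapomorphy for {Taxon N, Taxon P, Taxon W}.
forked tongue: derived state '1' in Taxon N and Taxon W only — synapomorphy for {Taxon N, Taxon W}.
nectar spur (derived state '0') is unique to Taxon P (autapomorphy; uninformative for grouping).
Most parsimonious ingroup topology: (((Taxon N,Taxon W),Taxon P),Taxon S).
Taxon W and Taxon N form a cherry on this tree, so they are sister taxa.

Taxon N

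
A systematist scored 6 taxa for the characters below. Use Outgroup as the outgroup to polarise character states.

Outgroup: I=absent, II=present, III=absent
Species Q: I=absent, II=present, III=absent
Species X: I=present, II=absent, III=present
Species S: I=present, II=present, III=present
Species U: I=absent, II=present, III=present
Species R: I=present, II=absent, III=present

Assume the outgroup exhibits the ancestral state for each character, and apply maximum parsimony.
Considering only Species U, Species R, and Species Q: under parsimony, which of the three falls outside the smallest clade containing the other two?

Species Q

Character polarity is set by the outgroup: the derived state is whichever differs from the outgroup's state, so for II the derived state is 'absent', and for the remaining characters it is 'present'.
I: derived state 'present' in Species R, Species S, and Species X only — synapomorphy for {Species R, Species S, Species X}.
II: derived state 'absent' in Species R and Species X only — synapomorphy for {Species R, Species X}.
III: derived state 'present' in Species R, Species S, Species U, and Species X only — synapomorphy for {Species R, Species S, Species U, Species X}.
Most parsimonious ingroup topology: (Species Q,(((Species X,Species R),Species S),Species U)).
Species U and Species R share a more recent common ancestor with each other than either does with Species Q, so Species Q is the least closely related of the three.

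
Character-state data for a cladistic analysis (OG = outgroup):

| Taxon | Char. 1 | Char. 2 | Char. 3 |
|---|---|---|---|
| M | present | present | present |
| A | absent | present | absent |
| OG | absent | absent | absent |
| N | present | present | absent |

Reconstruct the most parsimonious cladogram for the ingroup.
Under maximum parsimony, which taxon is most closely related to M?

The outgroup has state 'absent' for every character, so 'present' is the derived state throughout.
Only M and N show the derived state 'present' for Char. 1, supporting them as a clade.
All ingroup taxa share the derived state 'present' for Char. 2; it defines the ingroup but does not resolve relationships within it.
Char. 3 (derived state 'present') is unique to M (autapomorphy; uninformative for grouping).
Most parsimonious ingroup topology: (A,(N,M)).
M and N form a cherry on this tree, so they are sister taxa.

N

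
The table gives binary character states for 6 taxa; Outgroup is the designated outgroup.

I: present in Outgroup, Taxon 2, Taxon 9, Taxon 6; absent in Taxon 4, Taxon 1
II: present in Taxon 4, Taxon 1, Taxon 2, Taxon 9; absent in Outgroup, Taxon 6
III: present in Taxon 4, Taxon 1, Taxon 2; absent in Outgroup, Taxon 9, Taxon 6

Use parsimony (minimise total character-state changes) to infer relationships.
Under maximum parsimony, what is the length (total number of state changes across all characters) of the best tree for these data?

Character polarity is set by the outgroup: the derived state is whichever differs from the outgroup's state, so for I the derived state is 'absent', and for the remaining characters it is 'present'.
Only Taxon 1 and Taxon 4 show the derived state 'absent' for I, supporting them as a clade.
Only Taxon 1, Taxon 2, Taxon 4, and Taxon 9 show the derived state 'present' for II, supporting them as a clade.
III: derived state 'present' in Taxon 1, Taxon 2, and Taxon 4 only — synapomorphy for {Taxon 1, Taxon 2, Taxon 4}.
Most parsimonious ingroup topology: ((((Taxon 4,Taxon 1),Taxon 2),Taxon 9),Taxon 6).
Changes per character on this tree: I: 1; II: 1; III: 1.
Total = 3.

3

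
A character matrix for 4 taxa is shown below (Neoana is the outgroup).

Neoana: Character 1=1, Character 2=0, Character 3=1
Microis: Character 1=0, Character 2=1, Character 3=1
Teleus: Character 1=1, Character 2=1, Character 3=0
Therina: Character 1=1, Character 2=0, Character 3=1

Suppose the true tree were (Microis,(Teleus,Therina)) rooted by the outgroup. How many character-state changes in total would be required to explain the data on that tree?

4

Map each character onto (Microis,(Teleus,Therina)) (rooted by Neoana) and count the minimum state changes it requires (Fitch parsimony):
Character 1: 1; Character 2: 2; Character 3: 1.
Total tree length = 4.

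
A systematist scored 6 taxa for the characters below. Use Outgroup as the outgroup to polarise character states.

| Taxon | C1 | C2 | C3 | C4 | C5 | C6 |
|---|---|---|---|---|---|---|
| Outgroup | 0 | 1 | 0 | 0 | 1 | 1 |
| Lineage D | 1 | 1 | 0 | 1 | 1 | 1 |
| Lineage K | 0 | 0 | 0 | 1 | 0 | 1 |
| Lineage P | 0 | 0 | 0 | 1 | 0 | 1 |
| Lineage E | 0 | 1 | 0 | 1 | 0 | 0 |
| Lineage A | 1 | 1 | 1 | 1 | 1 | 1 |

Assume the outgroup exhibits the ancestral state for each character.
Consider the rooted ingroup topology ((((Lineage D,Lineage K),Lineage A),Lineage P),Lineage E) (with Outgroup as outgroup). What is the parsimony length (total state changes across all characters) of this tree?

10

Map each character onto ((((Lineage D,Lineage K),Lineage A),Lineage P),Lineage E) (rooted by Outgroup) and count the minimum state changes it requires (Fitch parsimony):
C1: 2; C2: 2; C3: 1; C4: 1; C5: 3; C6: 1.
Total tree length = 10.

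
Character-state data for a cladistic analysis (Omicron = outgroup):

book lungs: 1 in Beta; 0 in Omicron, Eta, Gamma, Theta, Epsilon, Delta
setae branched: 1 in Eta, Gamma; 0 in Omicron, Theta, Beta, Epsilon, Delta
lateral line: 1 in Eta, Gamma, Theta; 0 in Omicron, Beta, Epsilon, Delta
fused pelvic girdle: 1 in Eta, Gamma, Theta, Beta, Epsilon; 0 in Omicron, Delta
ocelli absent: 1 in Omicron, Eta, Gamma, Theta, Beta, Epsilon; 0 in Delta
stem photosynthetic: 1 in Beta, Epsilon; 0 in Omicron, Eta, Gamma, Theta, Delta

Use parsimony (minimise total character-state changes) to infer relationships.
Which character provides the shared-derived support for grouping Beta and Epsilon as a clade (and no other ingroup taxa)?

stem photosynthetic

Character polarity is set by the outgroup: the derived state is whichever differs from the outgroup's state, so for ocelli absent the derived state is '0', and for the remaining characters it is '1'.
book lungs (derived state '1') is unique to Beta (autapomorphy; uninformative for grouping).
setae branched: derived state '1' in Eta and Gamma only — synapomorphy for {Eta, Gamma}.
lateral line: derived state '1' in Eta, Gamma, and Theta only — synapomorphy for {Eta, Gamma, Theta}.
Only Beta, Epsilon, Eta, Gamma, and Theta show the derived state '1' for fused pelvic girdle, supporting them as a clade.
ocelli absent: derived state '0' in Delta only — an autapomorphy, so it tells us nothing about relationships among taxa.
stem photosynthetic (derived state '1') is shared by Beta and Epsilon — a synapomorphy uniting that clade.
Most parsimonious ingroup topology: ((((Eta,Gamma),Theta),(Beta,Epsilon)),Delta).
The clade {Beta, Epsilon} is supported by stem photosynthetic: its derived state '1' occurs in exactly those taxa and in no other taxon (including the outgroup).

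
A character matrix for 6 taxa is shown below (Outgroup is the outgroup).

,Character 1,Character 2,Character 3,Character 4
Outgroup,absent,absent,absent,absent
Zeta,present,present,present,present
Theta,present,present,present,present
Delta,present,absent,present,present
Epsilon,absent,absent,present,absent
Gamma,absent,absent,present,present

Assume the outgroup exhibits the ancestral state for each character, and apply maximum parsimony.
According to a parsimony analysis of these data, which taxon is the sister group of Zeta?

The outgroup has state 'absent' for every character, so 'present' is the derived state throughout.
Character 1: derived state 'present' in Delta, Theta, and Zeta only — synapomorphy for {Delta, Theta, Zeta}.
Character 2 (derived state 'present') is shared by Theta and Zeta — a synapomorphy uniting that clade.
Character 3 (derived state 'present') is shared by all ingroup taxa — unites the whole ingroup.
Character 4 (derived state 'present') is shared by Delta, Gamma, Theta, and Zeta — a synapomorphy uniting that clade.
Most parsimonious ingroup topology: ((((Zeta,Theta),Delta),Gamma),Epsilon).
Zeta and Theta form a cherry on this tree, so they are sister taxa.

Theta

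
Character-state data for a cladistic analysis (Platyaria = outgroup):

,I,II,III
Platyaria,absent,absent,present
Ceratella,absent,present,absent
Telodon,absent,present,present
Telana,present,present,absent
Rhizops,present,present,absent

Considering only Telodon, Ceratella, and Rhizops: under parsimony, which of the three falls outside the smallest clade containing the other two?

Character polarity is set by the outgroup: the derived state is whichever differs from the outgroup's state, so for III the derived state is 'absent', and for the remaining characters it is 'present'.
I: derived state 'present' in Rhizops and Telana only — synapomorphy for {Rhizops, Telana}.
II (derived state 'present') is shared by all ingroup taxa — unites the whole ingroup.
III: derived state 'absent' in Ceratella, Rhizops, and Telana only — synapomorphy for {Ceratella, Rhizops, Telana}.
Most parsimonious ingroup topology: ((Ceratella,(Telana,Rhizops)),Telodon).
Ceratella and Rhizops share a more recent common ancestor with each other than either does with Telodon, so Telodon is the least closely related of the three.

Telodon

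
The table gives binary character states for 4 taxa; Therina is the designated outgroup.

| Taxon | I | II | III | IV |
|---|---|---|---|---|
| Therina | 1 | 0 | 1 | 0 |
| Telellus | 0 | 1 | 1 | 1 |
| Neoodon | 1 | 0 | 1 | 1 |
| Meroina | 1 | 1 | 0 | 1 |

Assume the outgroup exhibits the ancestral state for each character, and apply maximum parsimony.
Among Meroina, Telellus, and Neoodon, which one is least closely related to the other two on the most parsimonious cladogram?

Neoodon

Character polarity is set by the outgroup: the derived state is whichever differs from the outgroup's state, so for I, III the derived state is '0', and for the remaining characters it is '1'.
I: derived state '0' in Telellus only — an autapomorphy, so it tells us nothing about relationships among taxa.
II (derived state '1') is shared by Meroina and Telellus — a synapomorphy uniting that clade.
III: derived state '0' in Meroina only — an autapomorphy, so it tells us nothing about relationships among taxa.
IV (derived state '1') is shared by all ingroup taxa — unites the whole ingroup.
Most parsimonious ingroup topology: ((Telellus,Meroina),Neoodon).
Meroina and Telellus share a more recent common ancestor with each other than either does with Neoodon, so Neoodon is the least closely related of the three.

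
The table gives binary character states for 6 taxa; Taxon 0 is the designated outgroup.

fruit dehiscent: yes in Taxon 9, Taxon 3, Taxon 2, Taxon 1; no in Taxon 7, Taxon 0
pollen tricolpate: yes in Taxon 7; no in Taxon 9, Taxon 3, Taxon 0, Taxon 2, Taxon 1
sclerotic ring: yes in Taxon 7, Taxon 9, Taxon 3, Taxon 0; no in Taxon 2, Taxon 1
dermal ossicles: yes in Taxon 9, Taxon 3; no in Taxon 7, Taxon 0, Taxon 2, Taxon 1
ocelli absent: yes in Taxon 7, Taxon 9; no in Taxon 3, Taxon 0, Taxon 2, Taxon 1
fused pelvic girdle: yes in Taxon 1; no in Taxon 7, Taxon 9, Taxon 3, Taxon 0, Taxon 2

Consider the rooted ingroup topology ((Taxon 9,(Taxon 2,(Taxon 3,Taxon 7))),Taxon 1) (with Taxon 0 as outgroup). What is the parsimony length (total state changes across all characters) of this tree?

10

Map each character onto ((Taxon 9,(Taxon 2,(Taxon 3,Taxon 7))),Taxon 1) (rooted by Taxon 0) and count the minimum state changes it requires (Fitch parsimony):
fruit dehiscent: 2; pollen tricolpate: 1; sclerotic ring: 2; dermal ossicles: 2; ocelli absent: 2; fused pelvic girdle: 1.
Total tree length = 10.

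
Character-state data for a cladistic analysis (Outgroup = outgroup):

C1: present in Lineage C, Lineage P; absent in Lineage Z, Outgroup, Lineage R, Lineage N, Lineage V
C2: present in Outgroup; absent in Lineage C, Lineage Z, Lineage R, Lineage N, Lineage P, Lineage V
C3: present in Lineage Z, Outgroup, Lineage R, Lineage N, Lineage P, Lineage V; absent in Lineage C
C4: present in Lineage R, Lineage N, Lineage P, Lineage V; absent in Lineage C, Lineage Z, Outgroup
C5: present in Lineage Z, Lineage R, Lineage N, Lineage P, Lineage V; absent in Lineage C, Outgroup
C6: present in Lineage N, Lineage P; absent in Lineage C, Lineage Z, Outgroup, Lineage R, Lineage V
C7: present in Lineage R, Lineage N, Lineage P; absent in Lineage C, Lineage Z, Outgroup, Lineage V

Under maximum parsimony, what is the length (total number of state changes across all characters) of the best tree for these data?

Character polarity is set by the outgroup: the derived state is whichever differs from the outgroup's state, so for C2, C3 the derived state is 'absent', and for the remaining characters it is 'present'.
C1 groups Lineage C and Lineage P, which is incompatible with the clades supported by the remaining characters; treating it as convergent (homoplasy) costs fewer steps than any alternative tree.
All ingroup taxa share the derived state 'absent' for C2; it defines the ingroup but does not resolve relationships within it.
C3 (derived state 'absent') is unique to Lineage C (autapomorphy; uninformative for grouping).
C4: derived state 'present' in Lineage N, Lineage P, Lineage R, and Lineage V only — synapomorphy for {Lineage N, Lineage P, Lineage R, Lineage V}.
C5: derived state 'present' in Lineage N, Lineage P, Lineage R, Lineage V, and Lineage Z only — synapomorphy for {Lineage N, Lineage P, Lineage R, Lineage V, Lineage Z}.
C6: derived state 'present' in Lineage N and Lineage P only — synapomorphy for {Lineage N, Lineage P}.
C7 (derived state 'present') is shared by Lineage N, Lineage P, and Lineage R — a synapomorphy uniting that clade.
Most parsimonious ingroup topology: (Lineage C,((Lineage V,(Lineage R,(Lineage P,Lineage N))),Lineage Z)).
Changes per character on this tree: C1: 2; C2: 1; C3: 1; C4: 1; C5: 1; C6: 1; C7: 1.
Total = 8.

8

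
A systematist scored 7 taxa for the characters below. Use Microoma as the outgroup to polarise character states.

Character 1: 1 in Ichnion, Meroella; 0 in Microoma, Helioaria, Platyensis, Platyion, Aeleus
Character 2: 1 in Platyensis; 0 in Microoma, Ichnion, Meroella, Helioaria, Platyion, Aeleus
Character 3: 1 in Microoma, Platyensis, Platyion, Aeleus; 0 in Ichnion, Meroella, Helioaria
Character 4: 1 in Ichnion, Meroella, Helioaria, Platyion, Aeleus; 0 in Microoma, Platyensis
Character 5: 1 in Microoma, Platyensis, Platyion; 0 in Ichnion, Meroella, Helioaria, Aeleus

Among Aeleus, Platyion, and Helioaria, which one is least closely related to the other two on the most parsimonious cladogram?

Character polarity is set by the outgroup: the derived state is whichever differs from the outgroup's state, so for Character 3, Character 5 the derived state is '0', and for the remaining characters it is '1'.
Character 1 (derived state '1') is shared by Ichnion and Meroella — a synapomorphy uniting that clade.
Character 2 (derived state '1') is unique to Platyensis (autapomorphy; uninformative for grouping).
Character 3: derived state '0' in Helioaria, Ichnion, and Meroella only — synapomorphy for {Helioaria, Ichnion, Meroella}.
Character 4 (derived state '1') is shared by Aeleus, Helioaria, Ichnion, Meroella, and Platyion — a synapomorphy uniting that clade.
Character 5: derived state '0' in Aeleus, Helioaria, Ichnion, and Meroella only — synapomorphy for {Aeleus, Helioaria, Ichnion, Meroella}.
Most parsimonious ingroup topology: (((((Ichnion,Meroella),Helioaria),Aeleus),Platyion),Platyensis).
Aeleus and Helioaria share a more recent common ancestor with each other than either does with Platyion, so Platyion is the least closely related of the three.

Platyion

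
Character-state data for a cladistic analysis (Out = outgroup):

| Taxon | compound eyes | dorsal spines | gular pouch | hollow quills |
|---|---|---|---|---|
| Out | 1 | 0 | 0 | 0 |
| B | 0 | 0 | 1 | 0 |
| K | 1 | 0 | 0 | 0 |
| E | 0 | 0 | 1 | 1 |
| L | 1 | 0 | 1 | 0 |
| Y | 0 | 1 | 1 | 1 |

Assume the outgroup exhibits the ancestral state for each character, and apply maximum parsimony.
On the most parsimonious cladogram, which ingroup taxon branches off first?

Character polarity is set by the outgroup: the derived state is whichever differs from the outgroup's state, so for compound eyes the derived state is '0', and for the remaining characters it is '1'.
compound eyes (derived state '0') is shared by B, E, and Y — a synapomorphy uniting that clade.
dorsal spines (derived state '1') is unique to Y (autapomorphy; uninformative for grouping).
gular pouch: derived state '1' in B, E, L, and Y only — synapomorphy for {B, E, L, Y}.
hollow quills (derived state '1') is shared by E and Y — a synapomorphy uniting that clade.
Most parsimonious ingroup topology: ((((Y,E),B),L),K).
K is sister to the clade containing all other ingroup taxa, so it is the earliest-diverging (most basal) ingroup lineage.

K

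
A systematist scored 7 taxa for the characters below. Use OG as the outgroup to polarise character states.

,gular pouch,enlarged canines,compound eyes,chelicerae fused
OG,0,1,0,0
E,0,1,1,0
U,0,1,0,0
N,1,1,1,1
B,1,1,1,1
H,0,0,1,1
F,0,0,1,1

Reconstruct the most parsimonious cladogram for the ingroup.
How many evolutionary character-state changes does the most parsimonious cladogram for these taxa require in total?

4

Character polarity is set by the outgroup: the derived state is whichever differs from the outgroup's state, so for enlarged canines the derived state is '0', and for the remaining characters it is '1'.
Only B and N show the derived state '1' for gular pouch, supporting them as a clade.
Only F and H show the derived state '0' for enlarged canines, supporting them as a clade.
Only B, E, F, H, and N show the derived state '1' for compound eyes, supporting them as a clade.
Only B, F, H, and N show the derived state '1' for chelicerae fused, supporting them as a clade.
Most parsimonious ingroup topology: ((E,((N,B),(H,F))),U).
Changes per character on this tree: gular pouch: 1; enlarged canines: 1; compound eyes: 1; chelicerae fused: 1.
Total = 4.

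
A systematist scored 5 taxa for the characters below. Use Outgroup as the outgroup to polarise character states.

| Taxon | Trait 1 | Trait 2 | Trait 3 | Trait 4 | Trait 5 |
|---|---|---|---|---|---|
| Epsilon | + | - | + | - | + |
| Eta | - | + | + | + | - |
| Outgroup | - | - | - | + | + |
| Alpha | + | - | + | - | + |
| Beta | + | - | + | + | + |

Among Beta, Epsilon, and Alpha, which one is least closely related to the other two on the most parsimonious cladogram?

Beta

Character polarity is set by the outgroup: the derived state is whichever differs from the outgroup's state, so for Trait 4, Trait 5 the derived state is '-', and for the remaining characters it is '+'.
Only Alpha, Beta, and Epsilon show the derived state '+' for Trait 1, supporting them as a clade.
Trait 2 (derived state '+') is unique to Eta (autapomorphy; uninformative for grouping).
Trait 3 (derived state '+') is shared by all ingroup taxa — unites the whole ingroup.
Trait 4: derived state '-' in Alpha and Epsilon only — synapomorphy for {Alpha, Epsilon}.
Trait 5: derived state '-' in Eta only — an autapomorphy, so it tells us nothing about relationships among taxa.
Most parsimonious ingroup topology: ((Beta,(Epsilon,Alpha)),Eta).
Epsilon and Alpha share a more recent common ancestor with each other than either does with Beta, so Beta is the least closely related of the three.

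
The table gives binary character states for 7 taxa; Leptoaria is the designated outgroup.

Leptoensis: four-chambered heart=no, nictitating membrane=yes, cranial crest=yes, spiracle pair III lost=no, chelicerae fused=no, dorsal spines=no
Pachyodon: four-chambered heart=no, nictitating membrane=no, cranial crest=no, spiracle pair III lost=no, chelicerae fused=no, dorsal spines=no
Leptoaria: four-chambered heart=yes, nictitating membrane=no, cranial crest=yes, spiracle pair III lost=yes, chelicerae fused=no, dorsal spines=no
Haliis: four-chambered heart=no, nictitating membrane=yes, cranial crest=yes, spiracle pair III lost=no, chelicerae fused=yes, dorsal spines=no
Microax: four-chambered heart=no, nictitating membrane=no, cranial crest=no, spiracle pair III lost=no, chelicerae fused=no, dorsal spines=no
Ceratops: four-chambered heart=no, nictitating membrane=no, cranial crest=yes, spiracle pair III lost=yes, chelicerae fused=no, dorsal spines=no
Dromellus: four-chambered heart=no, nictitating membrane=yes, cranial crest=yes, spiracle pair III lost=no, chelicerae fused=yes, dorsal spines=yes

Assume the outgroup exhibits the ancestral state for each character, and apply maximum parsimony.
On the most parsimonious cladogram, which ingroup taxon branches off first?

Ceratops

Character polarity is set by the outgroup: the derived state is whichever differs from the outgroup's state, so for four-chambered heart, cranial crest, spiracle pair III lost the derived state is 'no', and for the remaining characters it is 'yes'.
All ingroup taxa share the derived state 'no' for four-chambered heart; it defines the ingroup but does not resolve relationships within it.
Only Dromellus, Haliis, and Leptoensis show the derived state 'yes' for nictitating membrane, supporting them as a clade.
Only Microax and Pachyodon show the derived state 'no' for cranial crest, supporting them as a clade.
spiracle pair III lost: derived state 'no' in Dromellus, Haliis, Leptoensis, Microax, and Pachyodon only — synapomorphy for {Dromellus, Haliis, Leptoensis, Microax, Pachyodon}.
chelicerae fused (derived state 'yes') is shared by Dromellus and Haliis — a synapomorphy uniting that clade.
dorsal spines: derived state 'yes' in Dromellus only — an autapomorphy, so it tells us nothing about relationships among taxa.
Most parsimonious ingroup topology: (((Pachyodon,Microax),(Leptoensis,(Haliis,Dromellus))),Ceratops).
Ceratops is sister to the clade containing all other ingroup taxa, so it is the earliest-diverging (most basal) ingroup lineage.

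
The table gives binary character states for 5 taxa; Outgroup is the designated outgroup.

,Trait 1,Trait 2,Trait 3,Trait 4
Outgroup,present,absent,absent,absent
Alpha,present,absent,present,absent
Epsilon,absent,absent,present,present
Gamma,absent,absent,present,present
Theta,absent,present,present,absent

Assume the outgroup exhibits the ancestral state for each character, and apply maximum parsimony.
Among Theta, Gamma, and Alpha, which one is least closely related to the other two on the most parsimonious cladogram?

Character polarity is set by the outgroup: the derived state is whichever differs from the outgroup's state, so for Trait 1 the derived state is 'absent', and for the remaining characters it is 'present'.
Trait 1: derived state 'absent' in Epsilon, Gamma, and Theta only — synapomorphy for {Epsilon, Gamma, Theta}.
Trait 2 (derived state 'present') is unique to Theta (autapomorphy; uninformative for grouping).
Trait 3 (derived state 'present') is shared by all ingroup taxa — unites the whole ingroup.
Trait 4 (derived state 'present') is shared by Epsilon and Gamma — a synapomorphy uniting that clade.
Most parsimonious ingroup topology: (Alpha,((Epsilon,Gamma),Theta)).
Gamma and Theta share a more recent common ancestor with each other than either does with Alpha, so Alpha is the least closely related of the three.

Alpha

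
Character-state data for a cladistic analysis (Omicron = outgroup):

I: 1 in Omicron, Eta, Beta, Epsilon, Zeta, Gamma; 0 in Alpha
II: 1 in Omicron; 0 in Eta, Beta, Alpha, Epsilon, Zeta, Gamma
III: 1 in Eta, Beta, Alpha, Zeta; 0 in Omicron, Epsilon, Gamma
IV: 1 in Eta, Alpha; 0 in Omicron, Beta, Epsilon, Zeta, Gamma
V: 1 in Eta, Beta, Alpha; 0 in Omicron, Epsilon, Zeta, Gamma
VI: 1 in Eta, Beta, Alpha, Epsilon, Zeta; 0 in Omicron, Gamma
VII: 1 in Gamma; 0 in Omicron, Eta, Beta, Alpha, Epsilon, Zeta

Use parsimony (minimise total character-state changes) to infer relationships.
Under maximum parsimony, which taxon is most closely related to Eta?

Alpha

Character polarity is set by the outgroup: the derived state is whichever differs from the outgroup's state, so for I, II the derived state is '0', and for the remaining characters it is '1'.
I (derived state '0') is unique to Alpha (autapomorphy; uninformative for grouping).
All ingroup taxa share the derived state '0' for II; it defines the ingroup but does not resolve relationships within it.
III: derived state '1' in Alpha, Beta, Eta, and Zeta only — synapomorphy for {Alpha, Beta, Eta, Zeta}.
IV (derived state '1') is shared by Alpha and Eta — a synapomorphy uniting that clade.
V (derived state '1') is shared by Alpha, Beta, and Eta — a synapomorphy uniting that clade.
VI: derived state '1' in Alpha, Beta, Epsilon, Eta, and Zeta only — synapomorphy for {Alpha, Beta, Epsilon, Eta, Zeta}.
VII: derived state '1' in Gamma only — an autapomorphy, so it tells us nothing about relationships among taxa.
Most parsimonious ingroup topology: (((((Eta,Alpha),Beta),Zeta),Epsilon),Gamma).
Eta and Alpha form a cherry on this tree, so they are sister taxa.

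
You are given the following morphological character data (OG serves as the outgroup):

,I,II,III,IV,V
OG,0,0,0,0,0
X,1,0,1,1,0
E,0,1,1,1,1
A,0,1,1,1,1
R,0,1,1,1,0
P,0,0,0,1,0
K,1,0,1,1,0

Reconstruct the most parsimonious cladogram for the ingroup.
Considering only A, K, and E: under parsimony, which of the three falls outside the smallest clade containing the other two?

The outgroup has state '0' for every character, so '1' is the derived state throughout.
I: derived state '1' in K and X only — synapomorphy for {K, X}.
II (derived state '1') is shared by A, E, and R — a synapomorphy uniting that clade.
III (derived state '1') is shared by A, E, K, R, and X — a synapomorphy uniting that clade.
All ingroup taxa share the derived state '1' for IV; it defines the ingroup but does not resolve relationships within it.
V: derived state '1' in A and E only — synapomorphy for {A, E}.
Most parsimonious ingroup topology: (((X,K),((E,A),R)),P).
A and E share a more recent common ancestor with each other than either does with K, so K is the least closely related of the three.

K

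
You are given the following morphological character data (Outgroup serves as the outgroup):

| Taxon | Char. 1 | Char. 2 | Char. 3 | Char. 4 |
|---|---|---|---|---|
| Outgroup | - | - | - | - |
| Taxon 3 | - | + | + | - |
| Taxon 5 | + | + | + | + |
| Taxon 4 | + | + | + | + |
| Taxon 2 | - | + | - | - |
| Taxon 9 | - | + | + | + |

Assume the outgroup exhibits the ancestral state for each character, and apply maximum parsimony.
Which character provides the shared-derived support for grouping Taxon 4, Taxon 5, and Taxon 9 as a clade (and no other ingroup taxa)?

The outgroup has state '-' for every character, so '+' is the derived state throughout.
Only Taxon 4 and Taxon 5 show the derived state '+' for Char. 1, supporting them as a clade.
Char. 2 (derived state '+') is shared by all ingroup taxa — unites the whole ingroup.
Char. 3 (derived state '+') is shared by Taxon 3, Taxon 4, Taxon 5, and Taxon 9 — a synapomorphy uniting that clade.
Char. 4 (derived state '+') is shared by Taxon 4, Taxon 5, and Taxon 9 — a synapomorphy uniting that clade.
Most parsimonious ingroup topology: ((Taxon 3,((Taxon 5,Taxon 4),Taxon 9)),Taxon 2).
The clade {Taxon 4, Taxon 5, Taxon 9} is supported by Char. 4: its derived state '+' occurs in exactly those taxa and in no other taxon (including the outgroup).

Char. 4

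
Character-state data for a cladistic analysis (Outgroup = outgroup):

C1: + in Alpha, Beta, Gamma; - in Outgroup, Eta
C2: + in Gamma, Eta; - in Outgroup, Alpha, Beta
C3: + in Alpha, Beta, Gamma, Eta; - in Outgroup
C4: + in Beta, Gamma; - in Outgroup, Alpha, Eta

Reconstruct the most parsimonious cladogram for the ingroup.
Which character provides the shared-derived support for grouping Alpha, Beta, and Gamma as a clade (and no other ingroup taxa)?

C1

The outgroup has state '-' for every character, so '+' is the derived state throughout.
C1 (derived state '+') is shared by Alpha, Beta, and Gamma — a synapomorphy uniting that clade.
C2 (state '+') occurs in Eta and Gamma but conflicts with the nesting implied by the other characters — most parsimoniously interpreted as homoplasy.
All ingroup taxa share the derived state '+' for C3; it defines the ingroup but does not resolve relationships within it.
C4 (derived state '+') is shared by Beta and Gamma — a synapomorphy uniting that clade.
Most parsimonious ingroup topology: ((Alpha,(Beta,Gamma)),Eta).
The clade {Alpha, Beta, Gamma} is supported by C1: its derived state '+' occurs in exactly those taxa and in no other taxon (including the outgroup).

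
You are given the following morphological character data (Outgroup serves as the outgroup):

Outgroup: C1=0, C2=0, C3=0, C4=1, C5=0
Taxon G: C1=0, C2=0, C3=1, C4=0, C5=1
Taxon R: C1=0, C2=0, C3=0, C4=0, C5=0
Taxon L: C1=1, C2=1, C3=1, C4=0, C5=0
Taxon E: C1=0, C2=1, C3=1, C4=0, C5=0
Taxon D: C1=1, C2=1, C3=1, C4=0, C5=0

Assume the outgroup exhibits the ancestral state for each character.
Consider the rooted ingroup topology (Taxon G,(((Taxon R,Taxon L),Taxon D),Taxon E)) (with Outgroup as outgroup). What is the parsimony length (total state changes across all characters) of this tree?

Map each character onto (Taxon G,(((Taxon R,Taxon L),Taxon D),Taxon E)) (rooted by Outgroup) and count the minimum state changes it requires (Fitch parsimony):
C1: 2; C2: 2; C3: 2; C4: 1; C5: 1.
Total tree length = 8.

8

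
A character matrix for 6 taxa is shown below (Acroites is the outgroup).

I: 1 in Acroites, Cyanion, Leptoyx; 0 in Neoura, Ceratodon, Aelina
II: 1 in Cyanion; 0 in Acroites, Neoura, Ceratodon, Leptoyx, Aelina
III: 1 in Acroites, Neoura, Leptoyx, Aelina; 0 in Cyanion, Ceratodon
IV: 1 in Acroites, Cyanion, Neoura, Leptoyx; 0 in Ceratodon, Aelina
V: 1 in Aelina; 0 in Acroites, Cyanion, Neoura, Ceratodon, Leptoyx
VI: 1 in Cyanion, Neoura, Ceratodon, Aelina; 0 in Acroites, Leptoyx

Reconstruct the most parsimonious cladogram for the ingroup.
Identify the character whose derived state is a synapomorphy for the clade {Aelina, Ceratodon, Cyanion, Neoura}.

VI

Character polarity is set by the outgroup: the derived state is whichever differs from the outgroup's state, so for I, III, IV the derived state is '0', and for the remaining characters it is '1'.
Only Aelina, Ceratodon, and Neoura show the derived state '0' for I, supporting them as a clade.
II: derived state '1' in Cyanion only — an autapomorphy, so it tells us nothing about relationships among taxa.
III groups Ceratodon and Cyanion, which is incompatible with the clades supported by the remaining characters; treating it as convergent (homoplasy) costs fewer steps than any alternative tree.
Only Aelina and Ceratodon show the derived state '0' for IV, supporting them as a clade.
V (derived state '1') is unique to Aelina (autapomorphy; uninformative for grouping).
VI: derived state '1' in Aelina, Ceratodon, Cyanion, and Neoura only — synapomorphy for {Aelina, Ceratodon, Cyanion, Neoura}.
Most parsimonious ingroup topology: ((Cyanion,(Neoura,(Ceratodon,Aelina))),Leptoyx).
The clade {Aelina, Ceratodon, Cyanion, Neoura} is supported by VI: its derived state '1' occurs in exactly those taxa and in no other taxon (including the outgroup).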